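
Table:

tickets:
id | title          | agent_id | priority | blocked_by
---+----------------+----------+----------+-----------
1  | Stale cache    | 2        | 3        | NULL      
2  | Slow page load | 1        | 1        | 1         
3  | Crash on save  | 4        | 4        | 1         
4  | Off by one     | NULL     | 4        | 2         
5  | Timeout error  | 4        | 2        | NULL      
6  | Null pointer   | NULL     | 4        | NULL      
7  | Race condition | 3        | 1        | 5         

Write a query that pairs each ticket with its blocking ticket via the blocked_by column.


This is a self-join: tickets is joined to a second copy of itself, matching each row's blocked_by to another row's id. Use LEFT JOIN so rows with blocked_by=NULL are kept.
  - ticket 1 (Stale cache): blocked_by=NULL -> NULL
  - ticket 2 (Slow page load): blocked_by=1 -> Stale cache
  - ticket 3 (Crash on save): blocked_by=1 -> Stale cache
  - ticket 4 (Off by one): blocked_by=2 -> Slow page load
  - ticket 5 (Timeout error): blocked_by=NULL -> NULL
  - ticket 6 (Null pointer): blocked_by=NULL -> NULL
  - ticket 7 (Race condition): blocked_by=5 -> Timeout error

SQL:
SELECT a.title AS item, b.title AS blocked_by
FROM tickets a
LEFT JOIN tickets b ON a.blocked_by = b.id

Result:
item           | blocked_by    
---------------+---------------
Stale cache    | NULL          
Slow page load | Stale cache   
Crash on save  | Stale cache   
Off by one     | Slow page load
Timeout error  | NULL          
Null pointer   | NULL          
Race condition | Timeout error 


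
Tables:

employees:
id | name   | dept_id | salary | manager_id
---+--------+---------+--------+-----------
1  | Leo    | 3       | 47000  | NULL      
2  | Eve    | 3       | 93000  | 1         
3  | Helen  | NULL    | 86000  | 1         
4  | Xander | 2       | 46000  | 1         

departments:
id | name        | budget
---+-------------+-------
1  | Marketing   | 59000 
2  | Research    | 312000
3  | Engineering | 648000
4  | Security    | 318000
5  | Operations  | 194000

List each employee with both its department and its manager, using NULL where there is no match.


Two LEFT JOINs from the same base table employees: one to departments via dept_id, one to employees itself via manager_id. Both are LEFT so every employee is preserved.
Match against departments:
  - employee 1 (Leo): dept_id=3 -> matches Engineering
  - employee 2 (Eve): dept_id=3 -> matches Engineering
  - employee 3 (Helen): dept_id=NULL, no match -> kept with NULL
  - employee 4 (Xander): dept_id=2 -> matches Research
Match against employees (self):
  - employee 1 (Leo): manager_id=NULL -> NULL
  - employee 2 (Eve): manager_id=1 -> Leo
  - employee 3 (Helen): manager_id=1 -> Leo
  - employee 4 (Xander): manager_id=1 -> Leo

SQL:
SELECT a.name, b.name AS department, c.name AS manager
FROM employees a
LEFT JOIN departments b ON a.dept_id = b.id
LEFT JOIN employees c ON a.manager_id = c.id

Result:
name   | department  | manager
-------+-------------+--------
Leo    | Engineering | NULL   
Eve    | Engineering | Leo    
Helen  | NULL        | Leo    
Xander | Research    | Leo    


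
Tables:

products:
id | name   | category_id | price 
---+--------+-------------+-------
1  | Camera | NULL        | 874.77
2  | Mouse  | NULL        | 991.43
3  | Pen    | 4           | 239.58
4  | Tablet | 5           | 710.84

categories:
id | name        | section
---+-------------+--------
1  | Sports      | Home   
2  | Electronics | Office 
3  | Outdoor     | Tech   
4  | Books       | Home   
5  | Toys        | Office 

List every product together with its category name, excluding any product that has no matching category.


INNER JOIN keeps only products rows whose category_id matches an id in categories. Walk through each product:
  - product 1 (Camera): category_id=NULL, no match -> dropped
  - product 2 (Mouse): category_id=NULL, no match -> dropped
  - product 3 (Pen): category_id=4 -> matches Books
  - product 4 (Tablet): category_id=5 -> matches Toys
So 2 of 4 rows are dropped.

SQL:
SELECT a.name, b.name AS category
FROM products a
INNER JOIN categories b ON a.category_id = b.id

Result:
name   | category
-------+---------
Pen    | Books   
Tablet | Toys    


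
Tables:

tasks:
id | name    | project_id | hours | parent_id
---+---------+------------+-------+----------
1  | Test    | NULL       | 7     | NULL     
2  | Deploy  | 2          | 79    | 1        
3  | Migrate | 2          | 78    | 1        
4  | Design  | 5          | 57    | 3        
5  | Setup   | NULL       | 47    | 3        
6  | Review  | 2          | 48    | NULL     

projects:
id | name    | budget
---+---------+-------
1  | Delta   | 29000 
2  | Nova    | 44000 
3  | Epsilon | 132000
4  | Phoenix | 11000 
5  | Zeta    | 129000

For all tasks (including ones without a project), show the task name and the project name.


LEFT JOIN keeps every row from tasks (the left table); where project_id has no match in projects, the project columns become NULL. Walk through each task:
  - task 1 (Test): project_id=NULL, no match -> kept with NULL
  - task 2 (Deploy): project_id=2 -> matches Nova
  - task 3 (Migrate): project_id=2 -> matches Nova
  - task 4 (Design): project_id=5 -> matches Zeta
  - task 5 (Setup): project_id=NULL, no match -> kept with NULL
  - task 6 (Review): project_id=2 -> matches Nova
All 6 rows appear; 2 have NULL project.

SQL:
SELECT a.name, b.name AS project
FROM tasks a
LEFT JOIN projects b ON a.project_id = b.id

Result:
name    | project
--------+--------
Test    | NULL   
Deploy  | Nova   
Migrate | Nova   
Design  | Zeta   
Setup   | NULL   
Review  | Nova   


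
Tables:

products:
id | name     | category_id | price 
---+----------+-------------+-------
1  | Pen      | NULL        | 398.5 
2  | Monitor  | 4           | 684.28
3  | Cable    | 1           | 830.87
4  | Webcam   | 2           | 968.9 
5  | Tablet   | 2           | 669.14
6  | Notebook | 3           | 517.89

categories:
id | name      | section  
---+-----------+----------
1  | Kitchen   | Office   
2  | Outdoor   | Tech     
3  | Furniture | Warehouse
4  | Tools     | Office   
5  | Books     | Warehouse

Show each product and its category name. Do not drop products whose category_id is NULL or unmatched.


LEFT JOIN keeps every row from products (the left table); where category_id has no match in categories, the category columns become NULL. Walk through each product:
  - product 1 (Pen): category_id=NULL, no match -> kept with NULL
  - product 2 (Monitor): category_id=4 -> matches Tools
  - product 3 (Cable): category_id=1 -> matches Kitchen
  - product 4 (Webcam): category_id=2 -> matches Outdoor
  - product 5 (Tablet): category_id=2 -> matches Outdoor
  - product 6 (Notebook): category_id=3 -> matches Furniture
All 6 rows appear; 1 has NULL category.

SQL:
SELECT a.name, b.name AS category
FROM products a
LEFT JOIN categories b ON a.category_id = b.id

Result:
name     | category 
---------+----------
Pen      | NULL     
Monitor  | Tools    
Cable    | Kitchen  
Webcam   | Outdoor  
Tablet   | Outdoor  
Notebook | Furniture


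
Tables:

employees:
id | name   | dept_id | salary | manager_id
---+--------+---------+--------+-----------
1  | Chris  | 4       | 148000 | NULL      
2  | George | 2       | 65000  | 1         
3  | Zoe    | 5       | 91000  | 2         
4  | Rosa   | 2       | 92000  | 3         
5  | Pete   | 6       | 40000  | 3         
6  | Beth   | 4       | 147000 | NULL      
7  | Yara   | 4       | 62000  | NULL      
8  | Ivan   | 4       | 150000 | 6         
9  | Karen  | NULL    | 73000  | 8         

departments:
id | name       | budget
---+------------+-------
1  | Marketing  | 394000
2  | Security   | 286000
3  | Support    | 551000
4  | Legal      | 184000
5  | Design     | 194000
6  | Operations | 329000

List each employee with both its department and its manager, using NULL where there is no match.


Two LEFT JOINs from the same base table employees: one to departments via dept_id, one to employees itself via manager_id. Both are LEFT so every employee is preserved.
Match against departments:
  - employee 1 (Chris): dept_id=4 -> matches Legal
  - employee 2 (George): dept_id=2 -> matches Security
  - employee 3 (Zoe): dept_id=5 -> matches Design
  - employee 4 (Rosa): dept_id=2 -> matches Security
  - employee 5 (Pete): dept_id=6 -> matches Operations
  - employee 6 (Beth): dept_id=4 -> matches Legal
  - employee 7 (Yara): dept_id=4 -> matches Legal
  - employee 8 (Ivan): dept_id=4 -> matches Legal
  - employee 9 (Karen): dept_id=NULL, no match -> kept with NULL
Match against employees (self):
  - employee 1 (Chris): manager_id=NULL -> NULL
  - employee 2 (George): manager_id=1 -> Chris
  - employee 3 (Zoe): manager_id=2 -> George
  - employee 4 (Rosa): manager_id=3 -> Zoe
  - employee 5 (Pete): manager_id=3 -> Zoe
  - employee 6 (Beth): manager_id=NULL -> NULL
  - employee 7 (Yara): manager_id=NULL -> NULL
  - employee 8 (Ivan): manager_id=6 -> Beth
  - employee 9 (Karen): manager_id=8 -> Ivan

SQL:
SELECT a.name, b.name AS department, c.name AS manager
FROM employees a
LEFT JOIN departments b ON a.dept_id = b.id
LEFT JOIN employees c ON a.manager_id = c.id

Result:
name   | department | manager
-------+------------+--------
Chris  | Legal      | NULL   
George | Security   | Chris  
Zoe    | Design     | George 
Rosa   | Security   | Zoe    
Pete   | Operations | Zoe    
Beth   | Legal      | NULL   
Yara   | Legal      | NULL   
Ivan   | Legal      | Beth   
Karen  | NULL       | Ivan   


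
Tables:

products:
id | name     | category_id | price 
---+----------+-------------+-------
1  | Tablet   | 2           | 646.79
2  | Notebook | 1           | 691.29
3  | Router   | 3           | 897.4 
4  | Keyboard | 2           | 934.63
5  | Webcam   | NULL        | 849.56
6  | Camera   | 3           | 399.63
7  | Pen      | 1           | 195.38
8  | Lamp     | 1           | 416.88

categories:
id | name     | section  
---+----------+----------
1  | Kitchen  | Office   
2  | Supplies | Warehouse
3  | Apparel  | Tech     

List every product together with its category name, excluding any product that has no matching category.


INNER JOIN keeps only products rows whose category_id matches an id in categories. Walk through each product:
  - product 1 (Tablet): category_id=2 -> matches Supplies
  - product 2 (Notebook): category_id=1 -> matches Kitchen
  - product 3 (Router): category_id=3 -> matches Apparel
  - product 4 (Keyboard): category_id=2 -> matches Supplies
  - product 5 (Webcam): category_id=NULL, no match -> dropped
  - product 6 (Camera): category_id=3 -> matches Apparel
  - product 7 (Pen): category_id=1 -> matches Kitchen
  - product 8 (Lamp): category_id=1 -> matches Kitchen
So 1 of 8 rows is dropped.

SQL:
SELECT a.name, b.name AS category
FROM products a
INNER JOIN categories b ON a.category_id = b.id

Result:
name     | category
---------+---------
Tablet   | Supplies
Notebook | Kitchen 
Router   | Apparel 
Keyboard | Supplies
Camera   | Apparel 
Pen      | Kitchen 
Lamp     | Kitchen 


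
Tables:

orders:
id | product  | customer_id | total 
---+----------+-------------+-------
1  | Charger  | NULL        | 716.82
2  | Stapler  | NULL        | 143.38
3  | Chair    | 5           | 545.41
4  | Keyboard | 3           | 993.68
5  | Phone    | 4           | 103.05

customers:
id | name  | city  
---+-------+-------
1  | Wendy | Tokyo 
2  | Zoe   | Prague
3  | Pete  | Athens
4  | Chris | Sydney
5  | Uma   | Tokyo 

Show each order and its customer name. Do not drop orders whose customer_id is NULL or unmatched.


LEFT JOIN keeps every row from orders (the left table); where customer_id has no match in customers, the customer columns become NULL. Walk through each order:
  - order 1 (Charger): customer_id=NULL, no match -> kept with NULL
  - order 2 (Stapler): customer_id=NULL, no match -> kept with NULL
  - order 3 (Chair): customer_id=5 -> matches Uma
  - order 4 (Keyboard): customer_id=3 -> matches Pete
  - order 5 (Phone): customer_id=4 -> matches Chris
All 5 rows appear; 2 have NULL customer.

SQL:
SELECT a.product, b.name AS customer
FROM orders a
LEFT JOIN customers b ON a.customer_id = b.id

Result:
product  | customer
---------+---------
Charger  | NULL    
Stapler  | NULL    
Chair    | Uma     
Keyboard | Pete    
Phone    | Chris   


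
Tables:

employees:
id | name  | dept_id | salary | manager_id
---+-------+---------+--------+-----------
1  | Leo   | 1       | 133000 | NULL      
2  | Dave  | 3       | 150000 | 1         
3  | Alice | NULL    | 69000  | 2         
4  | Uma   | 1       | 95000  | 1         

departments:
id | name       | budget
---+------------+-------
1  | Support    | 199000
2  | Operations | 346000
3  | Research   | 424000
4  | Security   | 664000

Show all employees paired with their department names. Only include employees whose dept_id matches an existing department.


INNER JOIN keeps only employees rows whose dept_id matches an id in departments. Walk through each employee:
  - employee 1 (Leo): dept_id=1 -> matches Support
  - employee 2 (Dave): dept_id=3 -> matches Research
  - employee 3 (Alice): dept_id=NULL, no match -> dropped
  - employee 4 (Uma): dept_id=1 -> matches Support
So 1 of 4 rows is dropped.

SQL:
SELECT a.name, b.name AS department
FROM employees a
INNER JOIN departments b ON a.dept_id = b.id

Result:
name | department
-----+-----------
Leo  | Support   
Dave | Research  
Uma  | Support   


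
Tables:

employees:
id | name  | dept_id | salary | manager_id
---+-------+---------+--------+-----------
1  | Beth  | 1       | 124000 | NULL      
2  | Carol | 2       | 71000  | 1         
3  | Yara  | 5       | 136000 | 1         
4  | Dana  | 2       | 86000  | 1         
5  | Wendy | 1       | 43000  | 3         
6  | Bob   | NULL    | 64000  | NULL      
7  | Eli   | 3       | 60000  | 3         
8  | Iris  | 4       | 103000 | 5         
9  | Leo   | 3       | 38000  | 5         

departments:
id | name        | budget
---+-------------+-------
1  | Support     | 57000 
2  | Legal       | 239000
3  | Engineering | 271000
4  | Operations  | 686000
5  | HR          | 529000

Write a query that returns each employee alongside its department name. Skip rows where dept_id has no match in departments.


INNER JOIN keeps only employees rows whose dept_id matches an id in departments. Walk through each employee:
  - employee 1 (Beth): dept_id=1 -> matches Support
  - employee 2 (Carol): dept_id=2 -> matches Legal
  - employee 3 (Yara): dept_id=5 -> matches HR
  - employee 4 (Dana): dept_id=2 -> matches Legal
  - employee 5 (Wendy): dept_id=1 -> matches Support
  - employee 6 (Bob): dept_id=NULL, no match -> dropped
  - employee 7 (Eli): dept_id=3 -> matches Engineering
  - employee 8 (Iris): dept_id=4 -> matches Operations
  - employee 9 (Leo): dept_id=3 -> matches Engineering
So 1 of 9 rows is dropped.

SQL:
SELECT a.name, b.name AS department
FROM employees a
INNER JOIN departments b ON a.dept_id = b.id

Result:
name  | department 
------+------------
Beth  | Support    
Carol | Legal      
Yara  | HR         
Dana  | Legal      
Wendy | Support    
Eli   | Engineering
Iris  | Operations 
Leo   | Engineering


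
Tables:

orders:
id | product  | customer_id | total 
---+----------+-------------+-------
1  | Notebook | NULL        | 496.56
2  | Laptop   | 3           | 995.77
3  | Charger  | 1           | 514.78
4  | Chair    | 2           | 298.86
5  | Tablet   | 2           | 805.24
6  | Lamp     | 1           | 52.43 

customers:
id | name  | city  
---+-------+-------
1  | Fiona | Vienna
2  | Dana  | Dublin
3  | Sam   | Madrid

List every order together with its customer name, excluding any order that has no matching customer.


INNER JOIN keeps only orders rows whose customer_id matches an id in customers. Walk through each order:
  - order 1 (Notebook): customer_id=NULL, no match -> dropped
  - order 2 (Laptop): customer_id=3 -> matches Sam
  - order 3 (Charger): customer_id=1 -> matches Fiona
  - order 4 (Chair): customer_id=2 -> matches Dana
  - order 5 (Tablet): customer_id=2 -> matches Dana
  - order 6 (Lamp): customer_id=1 -> matches Fiona
So 1 of 6 rows is dropped.

SQL:
SELECT a.product, b.name AS customer
FROM orders a
INNER JOIN customers b ON a.customer_id = b.id

Result:
product | customer
--------+---------
Laptop  | Sam     
Charger | Fiona   
Chair   | Dana    
Tablet  | Dana    
Lamp    | Fiona   


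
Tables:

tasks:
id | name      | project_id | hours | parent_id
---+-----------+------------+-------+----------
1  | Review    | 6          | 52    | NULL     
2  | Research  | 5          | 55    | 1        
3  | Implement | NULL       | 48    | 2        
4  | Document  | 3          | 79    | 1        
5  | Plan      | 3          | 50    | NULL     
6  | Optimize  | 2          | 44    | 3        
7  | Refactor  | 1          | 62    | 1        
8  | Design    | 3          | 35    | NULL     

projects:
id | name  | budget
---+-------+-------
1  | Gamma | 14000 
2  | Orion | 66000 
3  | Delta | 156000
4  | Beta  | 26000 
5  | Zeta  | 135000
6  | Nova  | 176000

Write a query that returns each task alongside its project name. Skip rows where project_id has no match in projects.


INNER JOIN keeps only tasks rows whose project_id matches an id in projects. Walk through each task:
  - task 1 (Review): project_id=6 -> matches Nova
  - task 2 (Research): project_id=5 -> matches Zeta
  - task 3 (Implement): project_id=NULL, no match -> dropped
  - task 4 (Document): project_id=3 -> matches Delta
  - task 5 (Plan): project_id=3 -> matches Delta
  - task 6 (Optimize): project_id=2 -> matches Orion
  - task 7 (Refactor): project_id=1 -> matches Gamma
  - task 8 (Design): project_id=3 -> matches Delta
So 1 of 8 rows is dropped.

SQL:
SELECT a.name, b.name AS project
FROM tasks a
INNER JOIN projects b ON a.project_id = b.id

Result:
name     | project
---------+--------
Review   | Nova   
Research | Zeta   
Document | Delta  
Plan     | Delta  
Optimize | Orion  
Refactor | Gamma  
Design   | Delta  


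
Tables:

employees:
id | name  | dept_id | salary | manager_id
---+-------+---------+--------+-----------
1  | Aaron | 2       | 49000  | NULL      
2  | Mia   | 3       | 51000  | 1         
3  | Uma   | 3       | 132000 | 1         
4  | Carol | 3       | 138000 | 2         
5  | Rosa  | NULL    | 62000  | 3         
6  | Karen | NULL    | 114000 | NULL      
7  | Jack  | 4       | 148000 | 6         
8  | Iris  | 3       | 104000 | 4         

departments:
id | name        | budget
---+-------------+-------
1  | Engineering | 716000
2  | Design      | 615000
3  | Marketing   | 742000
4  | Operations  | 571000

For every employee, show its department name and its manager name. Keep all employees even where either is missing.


Two LEFT JOINs from the same base table employees: one to departments via dept_id, one to employees itself via manager_id. Both are LEFT so every employee is preserved.
Match against departments:
  - employee 1 (Aaron): dept_id=2 -> matches Design
  - employee 2 (Mia): dept_id=3 -> matches Marketing
  - employee 3 (Uma): dept_id=3 -> matches Marketing
  - employee 4 (Carol): dept_id=3 -> matches Marketing
  - employee 5 (Rosa): dept_id=NULL, no match -> kept with NULL
  - employee 6 (Karen): dept_id=NULL, no match -> kept with NULL
  - employee 7 (Jack): dept_id=4 -> matches Operations
  - employee 8 (Iris): dept_id=3 -> matches Marketing
Match against employees (self):
  - employee 1 (Aaron): manager_id=NULL -> NULL
  - employee 2 (Mia): manager_id=1 -> Aaron
  - employee 3 (Uma): manager_id=1 -> Aaron
  - employee 4 (Carol): manager_id=2 -> Mia
  - employee 5 (Rosa): manager_id=3 -> Uma
  - employee 6 (Karen): manager_id=NULL -> NULL
  - employee 7 (Jack): manager_id=6 -> Karen
  - employee 8 (Iris): manager_id=4 -> Carol

SQL:
SELECT a.name, b.name AS department, c.name AS manager
FROM employees a
LEFT JOIN departments b ON a.dept_id = b.id
LEFT JOIN employees c ON a.manager_id = c.id

Result:
name  | department | manager
------+------------+--------
Aaron | Design     | NULL   
Mia   | Marketing  | Aaron  
Uma   | Marketing  | Aaron  
Carol | Marketing  | Mia    
Rosa  | NULL       | Uma    
Karen | NULL       | NULL   
Jack  | Operations | Karen  
Iris  | Marketing  | Carol  


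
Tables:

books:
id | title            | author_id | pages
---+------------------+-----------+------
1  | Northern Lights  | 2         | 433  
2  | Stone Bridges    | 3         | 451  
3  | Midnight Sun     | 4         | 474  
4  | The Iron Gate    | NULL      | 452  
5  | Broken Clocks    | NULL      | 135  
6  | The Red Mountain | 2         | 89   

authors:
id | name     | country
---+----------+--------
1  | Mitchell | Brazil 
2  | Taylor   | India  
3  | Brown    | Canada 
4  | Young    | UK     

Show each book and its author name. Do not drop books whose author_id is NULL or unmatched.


LEFT JOIN keeps every row from books (the left table); where author_id has no match in authors, the author columns become NULL. Walk through each book:
  - book 1 (Northern Lights): author_id=2 -> matches Taylor
  - book 2 (Stone Bridges): author_id=3 -> matches Brown
  - book 3 (Midnight Sun): author_id=4 -> matches Young
  - book 4 (The Iron Gate): author_id=NULL, no match -> kept with NULL
  - book 5 (Broken Clocks): author_id=NULL, no match -> kept with NULL
  - book 6 (The Red Mountain): author_id=2 -> matches Taylor
All 6 rows appear; 2 have NULL author.

SQL:
SELECT a.title, b.name AS author
FROM books a
LEFT JOIN authors b ON a.author_id = b.id

Result:
title            | author
-----------------+-------
Northern Lights  | Taylor
Stone Bridges    | Brown 
Midnight Sun     | Young 
The Iron Gate    | NULL  
Broken Clocks    | NULL  
The Red Mountain | Taylor


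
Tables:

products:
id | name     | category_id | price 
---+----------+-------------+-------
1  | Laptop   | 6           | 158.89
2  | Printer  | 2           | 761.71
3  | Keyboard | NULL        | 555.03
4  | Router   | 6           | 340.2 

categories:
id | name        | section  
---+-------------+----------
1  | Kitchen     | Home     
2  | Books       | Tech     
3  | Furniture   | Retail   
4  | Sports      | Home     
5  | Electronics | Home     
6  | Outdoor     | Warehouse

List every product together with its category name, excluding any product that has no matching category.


INNER JOIN keeps only products rows whose category_id matches an id in categories. Walk through each product:
  - product 1 (Laptop): category_id=6 -> matches Outdoor
  - product 2 (Printer): category_id=2 -> matches Books
  - product 3 (Keyboard): category_id=NULL, no match -> dropped
  - product 4 (Router): category_id=6 -> matches Outdoor
So 1 of 4 rows is dropped.

SQL:
SELECT a.name, b.name AS category
FROM products a
INNER JOIN categories b ON a.category_id = b.id

Result:
name    | category
--------+---------
Laptop  | Outdoor 
Printer | Books   
Router  | Outdoor 


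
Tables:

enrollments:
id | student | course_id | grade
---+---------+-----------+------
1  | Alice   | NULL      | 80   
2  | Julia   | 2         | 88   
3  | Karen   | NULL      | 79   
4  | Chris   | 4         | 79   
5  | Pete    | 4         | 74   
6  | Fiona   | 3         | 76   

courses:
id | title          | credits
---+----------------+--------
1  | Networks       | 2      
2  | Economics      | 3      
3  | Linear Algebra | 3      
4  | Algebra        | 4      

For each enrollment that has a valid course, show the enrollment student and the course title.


INNER JOIN keeps only enrollments rows whose course_id matches an id in courses. Walk through each enrollment:
  - enrollment 1 (Alice): course_id=NULL, no match -> dropped
  - enrollment 2 (Julia): course_id=2 -> matches Economics
  - enrollment 3 (Karen): course_id=NULL, no match -> dropped
  - enrollment 4 (Chris): course_id=4 -> matches Algebra
  - enrollment 5 (Pete): course_id=4 -> matches Algebra
  - enrollment 6 (Fiona): course_id=3 -> matches Linear Algebra
So 2 of 6 rows are dropped.

SQL:
SELECT a.student, b.title AS course
FROM enrollments a
INNER JOIN courses b ON a.course_id = b.id

Result:
student | course        
--------+---------------
Julia   | Economics     
Chris   | Algebra       
Pete    | Algebra       
Fiona   | Linear Algebra


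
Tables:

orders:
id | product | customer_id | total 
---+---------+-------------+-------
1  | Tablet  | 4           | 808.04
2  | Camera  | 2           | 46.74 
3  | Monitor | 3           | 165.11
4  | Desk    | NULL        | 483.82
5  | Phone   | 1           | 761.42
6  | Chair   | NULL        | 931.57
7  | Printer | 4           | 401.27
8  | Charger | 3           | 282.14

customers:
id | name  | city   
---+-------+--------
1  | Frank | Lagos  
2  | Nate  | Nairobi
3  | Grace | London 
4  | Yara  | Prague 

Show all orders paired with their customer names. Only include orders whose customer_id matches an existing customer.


INNER JOIN keeps only orders rows whose customer_id matches an id in customers. Walk through each order:
  - order 1 (Tablet): customer_id=4 -> matches Yara
  - order 2 (Camera): customer_id=2 -> matches Nate
  - order 3 (Monitor): customer_id=3 -> matches Grace
  - order 4 (Desk): customer_id=NULL, no match -> dropped
  - order 5 (Phone): customer_id=1 -> matches Frank
  - order 6 (Chair): customer_id=NULL, no match -> dropped
  - order 7 (Printer): customer_id=4 -> matches Yara
  - order 8 (Charger): customer_id=3 -> matches Grace
So 2 of 8 rows are dropped.

SQL:
SELECT a.product, b.name AS customer
FROM orders a
INNER JOIN customers b ON a.customer_id = b.id

Result:
product | customer
--------+---------
Tablet  | Yara    
Camera  | Nate    
Monitor | Grace   
Phone   | Frank   
Printer | Yara    
Charger | Grace   


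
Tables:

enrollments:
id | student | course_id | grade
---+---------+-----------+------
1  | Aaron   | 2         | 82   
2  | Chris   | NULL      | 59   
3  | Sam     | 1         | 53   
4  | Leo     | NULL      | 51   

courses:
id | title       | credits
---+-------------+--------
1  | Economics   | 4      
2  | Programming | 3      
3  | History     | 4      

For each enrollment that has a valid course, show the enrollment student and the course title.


INNER JOIN keeps only enrollments rows whose course_id matches an id in courses. Walk through each enrollment:
  - enrollment 1 (Aaron): course_id=2 -> matches Programming
  - enrollment 2 (Chris): course_id=NULL, no match -> dropped
  - enrollment 3 (Sam): course_id=1 -> matches Economics
  - enrollment 4 (Leo): course_id=NULL, no match -> dropped
So 2 of 4 rows are dropped.

SQL:
SELECT a.student, b.title AS course
FROM enrollments a
INNER JOIN courses b ON a.course_id = b.id

Result:
student | course     
--------+------------
Aaron   | Programming
Sam     | Economics  


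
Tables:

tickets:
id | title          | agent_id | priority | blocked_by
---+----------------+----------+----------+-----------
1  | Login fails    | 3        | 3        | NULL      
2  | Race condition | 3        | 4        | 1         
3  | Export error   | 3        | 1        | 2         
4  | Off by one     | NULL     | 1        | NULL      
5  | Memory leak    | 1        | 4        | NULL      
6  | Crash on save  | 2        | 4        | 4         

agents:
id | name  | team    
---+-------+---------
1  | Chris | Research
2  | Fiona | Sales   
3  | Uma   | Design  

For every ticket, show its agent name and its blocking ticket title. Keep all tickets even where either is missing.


Two LEFT JOINs from the same base table tickets: one to agents via agent_id, one to tickets itself via blocked_by. Both are LEFT so every ticket is preserved.
Match against agents:
  - ticket 1 (Login fails): agent_id=3 -> matches Uma
  - ticket 2 (Race condition): agent_id=3 -> matches Uma
  - ticket 3 (Export error): agent_id=3 -> matches Uma
  - ticket 4 (Off by one): agent_id=NULL, no match -> kept with NULL
  - ticket 5 (Memory leak): agent_id=1 -> matches Chris
  - ticket 6 (Crash on save): agent_id=2 -> matches Fiona
Match against tickets (self):
  - ticket 1 (Login fails): blocked_by=NULL -> NULL
  - ticket 2 (Race condition): blocked_by=1 -> Login fails
  - ticket 3 (Export error): blocked_by=2 -> Race condition
  - ticket 4 (Off by one): blocked_by=NULL -> NULL
  - ticket 5 (Memory leak): blocked_by=NULL -> NULL
  - ticket 6 (Crash on save): blocked_by=4 -> Off by one

SQL:
SELECT a.title, b.name AS agent, c.title AS blocked_by
FROM tickets a
LEFT JOIN agents b ON a.agent_id = b.id
LEFT JOIN tickets c ON a.blocked_by = c.id

Result:
title          | agent | blocked_by    
---------------+-------+---------------
Login fails    | Uma   | NULL          
Race condition | Uma   | Login fails   
Export error   | Uma   | Race condition
Off by one     | NULL  | NULL          
Memory leak    | Chris | NULL          
Crash on save  | Fiona | Off by one    


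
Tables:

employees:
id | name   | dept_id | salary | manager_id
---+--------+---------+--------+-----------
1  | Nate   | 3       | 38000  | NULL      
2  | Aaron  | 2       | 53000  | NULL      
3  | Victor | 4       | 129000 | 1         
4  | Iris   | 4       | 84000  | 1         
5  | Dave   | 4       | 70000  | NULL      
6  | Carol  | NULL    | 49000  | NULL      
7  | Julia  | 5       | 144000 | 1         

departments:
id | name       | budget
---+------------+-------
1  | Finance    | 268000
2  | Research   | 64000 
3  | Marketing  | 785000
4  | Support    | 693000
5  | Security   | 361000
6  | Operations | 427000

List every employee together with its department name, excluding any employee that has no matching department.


INNER JOIN keeps only employees rows whose dept_id matches an id in departments. Walk through each employee:
  - employee 1 (Nate): dept_id=3 -> matches Marketing
  - employee 2 (Aaron): dept_id=2 -> matches Research
  - employee 3 (Victor): dept_id=4 -> matches Support
  - employee 4 (Iris): dept_id=4 -> matches Support
  - employee 5 (Dave): dept_id=4 -> matches Support
  - employee 6 (Carol): dept_id=NULL, no match -> dropped
  - employee 7 (Julia): dept_id=5 -> matches Security
So 1 of 7 rows is dropped.

SQL:
SELECT a.name, b.name AS department
FROM employees a
INNER JOIN departments b ON a.dept_id = b.id

Result:
name   | department
-------+-----------
Nate   | Marketing 
Aaron  | Research  
Victor | Support   
Iris   | Support   
Dave   | Support   
Julia  | Security  


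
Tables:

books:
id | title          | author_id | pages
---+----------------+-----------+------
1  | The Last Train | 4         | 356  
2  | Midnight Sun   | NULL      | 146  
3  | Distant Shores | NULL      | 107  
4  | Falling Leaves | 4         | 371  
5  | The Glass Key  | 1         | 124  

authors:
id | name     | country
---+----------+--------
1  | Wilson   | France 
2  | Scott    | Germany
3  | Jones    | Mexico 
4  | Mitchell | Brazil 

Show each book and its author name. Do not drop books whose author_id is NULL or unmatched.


LEFT JOIN keeps every row from books (the left table); where author_id has no match in authors, the author columns become NULL. Walk through each book:
  - book 1 (The Last Train): author_id=4 -> matches Mitchell
  - book 2 (Midnight Sun): author_id=NULL, no match -> kept with NULL
  - book 3 (Distant Shores): author_id=NULL, no match -> kept with NULL
  - book 4 (Falling Leaves): author_id=4 -> matches Mitchell
  - book 5 (The Glass Key): author_id=1 -> matches Wilson
All 5 rows appear; 2 have NULL author.

SQL:
SELECT a.title, b.name AS author
FROM books a
LEFT JOIN authors b ON a.author_id = b.id

Result:
title          | author  
---------------+---------
The Last Train | Mitchell
Midnight Sun   | NULL    
Distant Shores | NULL    
Falling Leaves | Mitchell
The Glass Key  | Wilson  


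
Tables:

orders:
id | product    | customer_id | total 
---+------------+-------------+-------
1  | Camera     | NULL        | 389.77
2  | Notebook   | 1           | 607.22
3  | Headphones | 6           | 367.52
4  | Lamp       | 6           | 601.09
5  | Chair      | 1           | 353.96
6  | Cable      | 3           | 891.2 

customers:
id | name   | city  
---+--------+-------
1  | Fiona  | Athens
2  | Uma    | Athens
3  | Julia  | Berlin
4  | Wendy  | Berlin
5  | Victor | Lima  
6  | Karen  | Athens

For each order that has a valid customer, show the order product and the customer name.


INNER JOIN keeps only orders rows whose customer_id matches an id in customers. Walk through each order:
  - order 1 (Camera): customer_id=NULL, no match -> dropped
  - order 2 (Notebook): customer_id=1 -> matches Fiona
  - order 3 (Headphones): customer_id=6 -> matches Karen
  - order 4 (Lamp): customer_id=6 -> matches Karen
  - order 5 (Chair): customer_id=1 -> matches Fiona
  - order 6 (Cable): customer_id=3 -> matches Julia
So 1 of 6 rows is dropped.

SQL:
SELECT a.product, b.name AS customer
FROM orders a
INNER JOIN customers b ON a.customer_id = b.id

Result:
product    | customer
-----------+---------
Notebook   | Fiona   
Headphones | Karen   
Lamp       | Karen   
Chair      | Fiona   
Cable      | Julia   


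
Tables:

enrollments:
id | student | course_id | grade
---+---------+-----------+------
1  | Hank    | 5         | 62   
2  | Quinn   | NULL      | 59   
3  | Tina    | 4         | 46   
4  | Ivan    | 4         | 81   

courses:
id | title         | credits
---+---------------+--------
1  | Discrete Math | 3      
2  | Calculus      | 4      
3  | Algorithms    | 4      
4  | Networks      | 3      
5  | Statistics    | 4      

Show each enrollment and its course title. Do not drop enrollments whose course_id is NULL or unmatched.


LEFT JOIN keeps every row from enrollments (the left table); where course_id has no match in courses, the course columns become NULL. Walk through each enrollment:
  - enrollment 1 (Hank): course_id=5 -> matches Statistics
  - enrollment 2 (Quinn): course_id=NULL, no match -> kept with NULL
  - enrollment 3 (Tina): course_id=4 -> matches Networks
  - enrollment 4 (Ivan): course_id=4 -> matches Networks
All 4 rows appear; 1 has NULL course.

SQL:
SELECT a.student, b.title AS course
FROM enrollments a
LEFT JOIN courses b ON a.course_id = b.id

Result:
student | course    
--------+-----------
Hank    | Statistics
Quinn   | NULL      
Tina    | Networks  
Ivan    | Networks  


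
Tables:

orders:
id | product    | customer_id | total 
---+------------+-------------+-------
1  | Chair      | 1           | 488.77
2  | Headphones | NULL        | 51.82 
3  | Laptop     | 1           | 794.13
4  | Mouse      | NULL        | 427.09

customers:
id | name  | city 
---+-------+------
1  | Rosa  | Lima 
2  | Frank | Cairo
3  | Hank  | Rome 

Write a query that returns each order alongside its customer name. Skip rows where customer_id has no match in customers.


INNER JOIN keeps only orders rows whose customer_id matches an id in customers. Walk through each order:
  - order 1 (Chair): customer_id=1 -> matches Rosa
  - order 2 (Headphones): customer_id=NULL, no match -> dropped
  - order 3 (Laptop): customer_id=1 -> matches Rosa
  - order 4 (Mouse): customer_id=NULL, no match -> dropped
So 2 of 4 rows are dropped.

SQL:
SELECT a.product, b.name AS customer
FROM orders a
INNER JOIN customers b ON a.customer_id = b.id

Result:
product | customer
--------+---------
Chair   | Rosa    
Laptop  | Rosa    


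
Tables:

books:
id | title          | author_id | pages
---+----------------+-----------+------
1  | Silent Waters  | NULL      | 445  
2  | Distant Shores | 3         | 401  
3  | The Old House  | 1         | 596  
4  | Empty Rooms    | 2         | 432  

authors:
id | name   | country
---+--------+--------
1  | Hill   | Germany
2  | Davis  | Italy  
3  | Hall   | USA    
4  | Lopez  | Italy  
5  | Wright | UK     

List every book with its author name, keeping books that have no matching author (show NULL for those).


LEFT JOIN keeps every row from books (the left table); where author_id has no match in authors, the author columns become NULL. Walk through each book:
  - book 1 (Silent Waters): author_id=NULL, no match -> kept with NULL
  - book 2 (Distant Shores): author_id=3 -> matches Hall
  - book 3 (The Old House): author_id=1 -> matches Hill
  - book 4 (Empty Rooms): author_id=2 -> matches Davis
All 4 rows appear; 1 has NULL author.

SQL:
SELECT a.title, b.name AS author
FROM books a
LEFT JOIN authors b ON a.author_id = b.id

Result:
title          | author
---------------+-------
Silent Waters  | NULL  
Distant Shores | Hall  
The Old House  | Hill  
Empty Rooms    | Davis 


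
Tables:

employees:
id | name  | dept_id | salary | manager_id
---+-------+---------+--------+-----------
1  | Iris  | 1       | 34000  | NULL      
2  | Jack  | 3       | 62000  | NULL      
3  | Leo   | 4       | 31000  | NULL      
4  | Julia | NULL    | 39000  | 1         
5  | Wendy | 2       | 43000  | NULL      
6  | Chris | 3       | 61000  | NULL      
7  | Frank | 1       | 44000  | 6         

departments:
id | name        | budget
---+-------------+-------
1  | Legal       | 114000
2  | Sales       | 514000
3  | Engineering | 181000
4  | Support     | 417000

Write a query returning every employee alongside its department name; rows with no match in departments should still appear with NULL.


LEFT JOIN keeps every row from employees (the left table); where dept_id has no match in departments, the department columns become NULL. Walk through each employee:
  - employee 1 (Iris): dept_id=1 -> matches Legal
  - employee 2 (Jack): dept_id=3 -> matches Engineering
  - employee 3 (Leo): dept_id=4 -> matches Support
  - employee 4 (Julia): dept_id=NULL, no match -> kept with NULL
  - employee 5 (Wendy): dept_id=2 -> matches Sales
  - employee 6 (Chris): dept_id=3 -> matches Engineering
  - employee 7 (Frank): dept_id=1 -> matches Legal
All 7 rows appear; 1 has NULL department.

SQL:
SELECT a.name, b.name AS department
FROM employees a
LEFT JOIN departments b ON a.dept_id = b.id

Result:
name  | department 
------+------------
Iris  | Legal      
Jack  | Engineering
Leo   | Support    
Julia | NULL       
Wendy | Sales      
Chris | Engineering
Frank | Legal      


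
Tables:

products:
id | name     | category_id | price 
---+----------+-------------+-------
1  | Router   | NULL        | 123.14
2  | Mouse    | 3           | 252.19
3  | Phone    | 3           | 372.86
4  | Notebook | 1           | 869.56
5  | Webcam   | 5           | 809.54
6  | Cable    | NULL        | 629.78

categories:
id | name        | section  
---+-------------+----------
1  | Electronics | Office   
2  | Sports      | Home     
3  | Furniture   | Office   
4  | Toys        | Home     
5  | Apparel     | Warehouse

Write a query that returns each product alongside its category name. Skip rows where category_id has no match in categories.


INNER JOIN keeps only products rows whose category_id matches an id in categories. Walk through each product:
  - product 1 (Router): category_id=NULL, no match -> dropped
  - product 2 (Mouse): category_id=3 -> matches Furniture
  - product 3 (Phone): category_id=3 -> matches Furniture
  - product 4 (Notebook): category_id=1 -> matches Electronics
  - product 5 (Webcam): category_id=5 -> matches Apparel
  - product 6 (Cable): category_id=NULL, no match -> dropped
So 2 of 6 rows are dropped.

SQL:
SELECT a.name, b.name AS category
FROM products a
INNER JOIN categories b ON a.category_id = b.id

Result:
name     | category   
---------+------------
Mouse    | Furniture  
Phone    | Furniture  
Notebook | Electronics
Webcam   | Apparel    


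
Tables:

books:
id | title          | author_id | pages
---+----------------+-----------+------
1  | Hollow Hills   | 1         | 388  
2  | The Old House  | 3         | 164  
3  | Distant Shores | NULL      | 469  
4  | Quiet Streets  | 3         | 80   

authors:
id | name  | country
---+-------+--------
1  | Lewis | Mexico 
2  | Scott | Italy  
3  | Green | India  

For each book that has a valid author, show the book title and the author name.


INNER JOIN keeps only books rows whose author_id matches an id in authors. Walk through each book:
  - book 1 (Hollow Hills): author_id=1 -> matches Lewis
  - book 2 (The Old House): author_id=3 -> matches Green
  - book 3 (Distant Shores): author_id=NULL, no match -> dropped
  - book 4 (Quiet Streets): author_id=3 -> matches Green
So 1 of 4 rows is dropped.

SQL:
SELECT a.title, b.name AS author
FROM books a
INNER JOIN authors b ON a.author_id = b.id

Result:
title         | author
--------------+-------
Hollow Hills  | Lewis 
The Old House | Green 
Quiet Streets | Green 
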